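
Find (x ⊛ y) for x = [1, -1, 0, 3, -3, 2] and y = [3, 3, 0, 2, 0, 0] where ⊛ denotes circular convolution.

(x ⊛ y)[n] = Σ(m=0 to 5) x[m] · y[(n-m) mod 6]

Computing each output sample:
(x ⊛ y)[0] = 15
(x ⊛ y)[1] = -6
(x ⊛ y)[2] = 1
(x ⊛ y)[3] = 11
(x ⊛ y)[4] = -2
(x ⊛ y)[5] = -3

x ⊛ y = [15, -6, 1, 11, -2, -3]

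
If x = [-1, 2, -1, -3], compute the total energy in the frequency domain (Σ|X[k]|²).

Parseval: Σ|x[n]|² = (1/N)Σ|X[k]|², so Σ|X[k]|² = N·Σ|x[n]|² = 4·15.0000

Σ|X[k]|² = N·Σ|x[n]|² = 4·15.0000 = 60.0000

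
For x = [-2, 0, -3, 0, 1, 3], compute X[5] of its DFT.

X[5] = Σ(n=0 to 5) x[n] · ω_6^(5n) where ω_6 = e^(-2πi/6)
= (-2)·ω_6^0 + (0)·ω_6^5 + (-3)·ω_6^10 + (0)·ω_6^15 + (1)·ω_6^20 + (3)·ω_6^25

X[5] = 0.5000-6.0622i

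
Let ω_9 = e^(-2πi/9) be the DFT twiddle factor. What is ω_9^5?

ω_9^5 = e^(-2πi·5/9)
= cos(-2π·5/9) + i·sin(-2π·5/9)
= cos(-10π/9) + i·sin(-10π/9)

ω_9^5 = cos(-10π/9) + i·sin(-10π/9) = -0.9397+0.3420i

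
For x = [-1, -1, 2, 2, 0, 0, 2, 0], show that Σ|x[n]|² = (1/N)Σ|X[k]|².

Time domain:
Σ|x[n]|² = |-1|² + |-1|² + |2|² + |2|² + |0|² + |0|² + |2|² + |0|² = 14.0000

Frequency domain:
(1/8)Σ|X[k]|² = (1/8)(|4|² + |-3.1213-0.7071i|² + |-5+3i|² + |1.1213-0.7071i|² + |2|² + |1.1213+0.7071i|² + |-5-3i|² + |-3.1213+0.7071i|²) = (1/8)·112.0000 = 14.0000

Both sides agree, confirming Parseval's theorem.

Σ|x[n]|² = (1/N)Σ|X[k]|² = 14.0000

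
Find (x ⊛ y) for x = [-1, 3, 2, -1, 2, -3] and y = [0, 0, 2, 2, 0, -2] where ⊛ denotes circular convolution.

(x ⊛ y)[n] = Σ(m=0 to 5) x[m] · y[(n-m) mod 6]

Computing each output sample:
(x ⊛ y)[0] = -4
(x ⊛ y)[1] = -6
(x ⊛ y)[2] = -6
(x ⊛ y)[3] = 0
(x ⊛ y)[4] = 16
(x ⊛ y)[5] = 4

x ⊛ y = [-4, -6, -6, 0, 16, 4]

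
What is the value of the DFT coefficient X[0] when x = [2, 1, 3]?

X[0] = Σ(n=0 to 2) x[n] · ω_3^0 = Σ x[n]
= (2) + (1) + (3)

X[0] = 6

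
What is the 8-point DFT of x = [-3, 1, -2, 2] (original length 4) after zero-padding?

Original 4-point DFT: [-2, -1+1i, -8, -1-1i]
Zero-padded 8-point DFT provides frequency interpolation.

DFT_8([x, 0, ...]) = [-2, -3.7071-0.1213i, -1+1i, -2.2929-4.1213i, -8, -2.2929+4.1213i, -1-1i, -3.7071+0.1213i]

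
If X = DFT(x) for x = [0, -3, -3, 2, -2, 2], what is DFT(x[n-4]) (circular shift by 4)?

Time shift by 4: X_shifted[k] = ω_6^(4k) · X[k]
Shifted x = [-3, 2, -2, 2, 0, -3]

DFT(x[n-4]) = [-4, -4.5000-2.5981i, 0.5000-6.0622i, -6, 0.5000+6.0622i, -4.5000+2.5981i]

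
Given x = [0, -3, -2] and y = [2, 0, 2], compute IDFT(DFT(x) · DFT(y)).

(x ⊛ y)[n] = Σ(m=0 to 2) x[m] · y[(n-m) mod 3]

Computing each output sample:
(x ⊛ y)[0] = -6
(x ⊛ y)[1] = -10
(x ⊛ y)[2] = -4

x ⊛ y = [-6, -10, -4]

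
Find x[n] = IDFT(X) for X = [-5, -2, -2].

x[n] = (1/3) Σ(k=0 to 2) X[k] · e^(2πikn/3)

Computing each x[n]:
x[0] = -3
x[1] = -1
x[2] = -1

x = [-3, -1, -1]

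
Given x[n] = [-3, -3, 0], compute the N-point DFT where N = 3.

X[k] = Σ(n=0 to 2) x[n] · ω_3^(nk)
where ω_3 = e^(-2πi/3)

Computing each X[k]:
X[0] = -6
X[1] = -1.5000+2.5981i
X[2] = -1.5000-2.5981i

X = [-6, -1.5000+2.5981i, -1.5000-2.5981i]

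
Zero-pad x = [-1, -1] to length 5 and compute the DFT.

Original 2-point DFT: [-2, 0]
Zero-padded 5-point DFT provides frequency interpolation.

DFT_5([x, 0, ...]) = [-2, -1.3090+0.9511i, -0.1910+0.5878i, -0.1910-0.5878i, -1.3090-0.9511i]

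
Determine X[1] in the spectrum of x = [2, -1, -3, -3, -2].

X[1] = Σ(n=0 to 4) x[n] · ω_5^(1n) where ω_5 = e^(-2πi/5)
= (2)·ω_5^0 + (-1)·ω_5^1 + (-3)·ω_5^2 + (-3)·ω_5^3 + (-2)·ω_5^4

X[1] = 5.9271-0.9511i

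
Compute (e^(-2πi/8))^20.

Since ω_8^8 = 1, powers reduce modulo 8.
20 mod 8 = 4
So ω_8^20 = ω_8^4 = e^(-2πi·4/8)

ω_8^20 = ω_8^4 = -1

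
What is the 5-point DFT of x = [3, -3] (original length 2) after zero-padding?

Original 2-point DFT: [0, 6]
Zero-padded 5-point DFT provides frequency interpolation.

DFT_5([x, 0, ...]) = [0, 2.0729+2.8532i, 5.4271+1.7634i, 5.4271-1.7634i, 2.0729-2.8532i]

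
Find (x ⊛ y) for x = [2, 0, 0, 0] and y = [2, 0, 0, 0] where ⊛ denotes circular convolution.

(x ⊛ y)[n] = Σ(m=0 to 3) x[m] · y[(n-m) mod 4]

Computing each output sample:
(x ⊛ y)[0] = 4
(x ⊛ y)[1] = 0
(x ⊛ y)[2] = 0
(x ⊛ y)[3] = 0

x ⊛ y = [4, 0, 0, 0]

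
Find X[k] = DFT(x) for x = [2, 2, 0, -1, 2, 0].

X[k] = Σ(n=0 to 5) x[n] · ω_6^(nk)
where ω_6 = e^(-2πi/6)

Computing each X[k]:
X[0] = 5
X[1] = 3
X[2] = -1.0000-3.4641i
X[3] = 3
X[4] = -1.0000+3.4641i
X[5] = 3

X = [5, 3, -1.0000-3.4641i, 3, -1.0000+3.4641i, 3]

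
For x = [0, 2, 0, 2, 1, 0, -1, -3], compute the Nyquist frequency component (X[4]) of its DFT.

X[4] = Σ(n=0 to 7) x[n] · ω_8^(4n) where ω_8 = e^(-2πi/8)
= (0)·ω_8^0 + (2)·ω_8^4 + (0)·ω_8^8 + (2)·ω_8^12 + (1)·ω_8^16 + (0)·ω_8^20 + (-1)·ω_8^24 + (-3)·ω_8^28

X[4] = -1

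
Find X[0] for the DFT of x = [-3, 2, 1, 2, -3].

X[0] = Σ(n=0 to 4) x[n] · ω_5^0 = Σ x[n]
= (-3) + (2) + (1) + (2) + (-3)

X[0] = -1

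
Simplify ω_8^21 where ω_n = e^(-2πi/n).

Since ω_8^8 = 1, powers reduce modulo 8.
21 mod 8 = 5
So ω_8^21 = ω_8^5 = e^(-2πi·5/8)

ω_8^21 = ω_8^5 = -0.7071+0.7071i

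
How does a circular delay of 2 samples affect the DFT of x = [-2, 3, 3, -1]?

Time shift by 2: X_shifted[k] = ω_4^(2k) · X[k]
Shifted x = [3, -1, -2, 3]

DFT(x[n-2]) = [3, 5+4i, -1, 5-4i]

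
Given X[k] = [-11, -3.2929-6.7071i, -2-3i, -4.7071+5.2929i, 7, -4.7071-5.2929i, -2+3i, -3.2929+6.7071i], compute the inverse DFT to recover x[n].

x[n] = (1/8) Σ(k=0 to 7) X[k] · e^(2πikn/8)

Computing each x[n]:
x[0] = -3
x[1] = -1
x[2] = 3
x[3] = -3
x[4] = 1
x[5] = -2
x[6] = -3
x[7] = -3

x = [-3, -1, 3, -3, 1, -2, -3, -3]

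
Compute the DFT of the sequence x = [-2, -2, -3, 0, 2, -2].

X[k] = Σ(n=0 to 5) x[n] · ω_6^(nk)
where ω_6 = e^(-2πi/6)

Computing each X[k]:
X[0] = -7
X[1] = -3.5000+4.3301i
X[2] = 0.5000-4.3301i
X[3] = 1
X[4] = 0.5000+4.3301i
X[5] = -3.5000-4.3301i

X = [-7, -3.5000+4.3301i, 0.5000-4.3301i, 1, 0.5000+4.3301i, -3.5000-4.3301i]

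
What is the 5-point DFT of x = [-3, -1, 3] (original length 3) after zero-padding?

Original 3-point DFT: [-1, -4.0000+3.4641i, -4.0000-3.4641i]
Zero-padded 5-point DFT provides frequency interpolation.

DFT_5([x, 0, ...]) = [-1, -5.7361-0.8123i, -1.2639+3.4410i, -1.2639-3.4410i, -5.7361+0.8123i]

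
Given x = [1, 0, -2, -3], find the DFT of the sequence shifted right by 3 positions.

Time shift by 3: X_shifted[k] = ω_4^(3k) · X[k]
Shifted x = [0, -2, -3, 1]

DFT(x[n-3]) = [-4, 3+3i, -2, 3-3i]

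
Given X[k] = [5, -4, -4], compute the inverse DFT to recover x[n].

x[n] = (1/3) Σ(k=0 to 2) X[k] · e^(2πikn/3)

Computing each x[n]:
x[0] = -1
x[1] = 3
x[2] = 3

x = [-1, 3, 3]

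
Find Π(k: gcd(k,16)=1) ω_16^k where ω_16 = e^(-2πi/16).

The primitive 16th roots of unity are ω_16^k for k coprime to 16: k ∈ {1, 3, 5, 7, 9, 11, 13, 15}
Their product equals the constant term of the cyclotomic polynomial Φ_16(x) up to sign.
For n ≥ 3, the product of all primitive nth roots of unity is 1. (For n=1 it is 1; for n=2 it is -1.)

1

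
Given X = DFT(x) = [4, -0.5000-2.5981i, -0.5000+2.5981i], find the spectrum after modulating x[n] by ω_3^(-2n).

Modulation property: DFT(ω_3^(-2n)·x[n]) = X[(k-2) mod 3], so circularly shift X by 2 positions.

X[k-2] = [-0.5000-2.5981i, -0.5000+2.5981i, 4]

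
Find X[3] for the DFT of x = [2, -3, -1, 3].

X[3] = Σ(n=0 to 3) x[n] · ω_4^(3n) where ω_4 = e^(-2πi/4)
= (2)·ω_4^0 + (-3)·ω_4^3 + (-1)·ω_4^6 + (3)·ω_4^9

X[3] = 3-6i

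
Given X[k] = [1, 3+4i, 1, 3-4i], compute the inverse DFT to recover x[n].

x[n] = (1/4) Σ(k=0 to 3) X[k] · e^(2πikn/4)

Computing each x[n]:
x[0] = 2
x[1] = -2
x[2] = -1
x[3] = 2

x = [2, -2, -1, 2]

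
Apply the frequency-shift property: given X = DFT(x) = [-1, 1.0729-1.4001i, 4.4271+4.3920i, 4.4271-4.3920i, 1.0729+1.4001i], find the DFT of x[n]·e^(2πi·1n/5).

Modulation property: DFT(ω_5^(-1n)·x[n]) = X[(k-1) mod 5], so circularly shift X by 1 positions.

X[k-1] = [1.0729+1.4001i, -1, 1.0729-1.4001i, 4.4271+4.3920i, 4.4271-4.3920i]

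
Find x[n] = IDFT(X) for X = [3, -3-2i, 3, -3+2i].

x[n] = (1/4) Σ(k=0 to 3) X[k] · e^(2πikn/4)

Computing each x[n]:
x[0] = 0
x[1] = 1
x[2] = 3
x[3] = -1

x = [0, 1, 3, -1]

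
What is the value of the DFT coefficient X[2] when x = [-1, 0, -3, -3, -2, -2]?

X[2] = Σ(n=0 to 5) x[n] · ω_6^(2n) where ω_6 = e^(-2πi/6)
= (-1)·ω_6^0 + (0)·ω_6^2 + (-3)·ω_6^4 + (-3)·ω_6^6 + (-2)·ω_6^8 + (-2)·ω_6^10

X[2] = -0.5000-2.5981i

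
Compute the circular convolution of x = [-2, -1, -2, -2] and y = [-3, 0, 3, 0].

(x ⊛ y)[n] = Σ(m=0 to 3) x[m] · y[(n-m) mod 4]

Computing each output sample:
(x ⊛ y)[0] = 0
(x ⊛ y)[1] = -3
(x ⊛ y)[2] = 0
(x ⊛ y)[3] = 3

x ⊛ y = [0, -3, 0, 3]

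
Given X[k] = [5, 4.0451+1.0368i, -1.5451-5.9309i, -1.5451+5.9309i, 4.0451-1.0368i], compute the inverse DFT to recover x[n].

x[n] = (1/5) Σ(k=0 to 4) X[k] · e^(2πikn/5)

Computing each x[n]:
x[0] = 2
x[1] = 3
x[2] = -3
x[3] = 2
x[4] = 1

x = [2, 3, -3, 2, 1]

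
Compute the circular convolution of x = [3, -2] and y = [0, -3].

(x ⊛ y)[n] = Σ(m=0 to 1) x[m] · y[(n-m) mod 2]

Computing each output sample:
(x ⊛ y)[0] = 6
(x ⊛ y)[1] = -9

x ⊛ y = [6, -9]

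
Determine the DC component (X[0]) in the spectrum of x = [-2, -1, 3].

X[0] = Σ(n=0 to 2) x[n] · ω_3^0 = Σ x[n]
= (-2) + (-1) + (3)

X[0] = 0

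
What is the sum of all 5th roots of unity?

Sum of all nth roots of unity equals 0 for n > 1 (geometric series with r ≠ 1).

0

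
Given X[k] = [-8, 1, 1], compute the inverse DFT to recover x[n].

x[n] = (1/3) Σ(k=0 to 2) X[k] · e^(2πikn/3)

Computing each x[n]:
x[0] = -2
x[1] = -3
x[2] = -3

x = [-2, -3, -3]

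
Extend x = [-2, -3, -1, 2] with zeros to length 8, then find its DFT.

Original 4-point DFT: [-4, -1+5i, -2, -1-5i]
Zero-padded 8-point DFT provides frequency interpolation.

DFT_8([x, 0, ...]) = [-4, -5.5355+1.7071i, -1+5i, 1.5355-0.2929i, -2, 1.5355+0.2929i, -1-5i, -5.5355-1.7071i]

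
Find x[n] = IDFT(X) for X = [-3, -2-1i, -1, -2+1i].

x[n] = (1/4) Σ(k=0 to 3) X[k] · e^(2πikn/4)

Computing each x[n]:
x[0] = -2
x[1] = 0
x[2] = 0
x[3] = -1

x = [-2, 0, 0, -1]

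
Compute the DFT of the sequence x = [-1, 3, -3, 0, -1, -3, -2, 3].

X[k] = Σ(n=0 to 7) x[n] · ω_8^(nk)
where ω_8 = e^(-2πi/8)

Computing each X[k]:
X[0] = -4
X[1] = 6.3640-1.1213i
X[2] = 3+3i
X[3] = -6.3640-3.1213i
X[4] = -10
X[5] = -6.3640+3.1213i
X[6] = 3-3i
X[7] = 6.3640+1.1213i

X = [-4, 6.3640-1.1213i, 3+3i, -6.3640-3.1213i, -10, -6.3640+3.1213i, 3-3i, 6.3640+1.1213i]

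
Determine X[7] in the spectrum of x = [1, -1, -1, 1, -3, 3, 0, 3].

X[7] = Σ(n=0 to 7) x[n] · ω_8^(7n) where ω_8 = e^(-2πi/8)
= (1)·ω_8^0 + (-1)·ω_8^7 + (-1)·ω_8^14 + (1)·ω_8^21 + (-3)·ω_8^28 + (3)·ω_8^35 + (0)·ω_8^42 + (3)·ω_8^49

X[7] = 2.5858-5.2426i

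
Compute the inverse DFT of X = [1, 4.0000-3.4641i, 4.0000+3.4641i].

x[n] = (1/3) Σ(k=0 to 2) X[k] · e^(2πikn/3)

Computing each x[n]:
x[0] = 3
x[1] = 1
x[2] = -3

x = [3, 1, -3]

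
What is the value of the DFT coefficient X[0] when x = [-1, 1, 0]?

X[0] = Σ(n=0 to 2) x[n] · ω_3^0 = Σ x[n]
= (-1) + (1) + (0)

X[0] = 0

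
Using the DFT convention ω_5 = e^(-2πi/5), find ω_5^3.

ω_5^3 = e^(-2πi·3/5)
= cos(-2π·3/5) + i·sin(-2π·3/5)
= cos(-6π/5) + i·sin(-6π/5)

ω_5^3 = cos(-6π/5) + i·sin(-6π/5) = -0.8090+0.5878i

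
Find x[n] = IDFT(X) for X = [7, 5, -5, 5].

x[n] = (1/4) Σ(k=0 to 3) X[k] · e^(2πikn/4)

Computing each x[n]:
x[0] = 3
x[1] = 3
x[2] = -2
x[3] = 3

x = [3, 3, -2, 3]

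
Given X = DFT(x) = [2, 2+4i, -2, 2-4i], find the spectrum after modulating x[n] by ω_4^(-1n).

Modulation property: DFT(ω_4^(-1n)·x[n]) = X[(k-1) mod 4], so circularly shift X by 1 positions.

X[k-1] = [2-4i, 2, 2+4i, -2]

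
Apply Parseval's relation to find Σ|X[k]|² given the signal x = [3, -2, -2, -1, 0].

Parseval: Σ|x[n]|² = (1/N)Σ|X[k]|², so Σ|X[k]|² = N·Σ|x[n]|² = 5·18.0000

Σ|X[k]|² = N·Σ|x[n]|² = 5·18.0000 = 90.0000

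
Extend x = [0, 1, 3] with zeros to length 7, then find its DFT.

Original 3-point DFT: [4, -2.0000+1.7321i, -2.0000-1.7321i]
Zero-padded 7-point DFT provides frequency interpolation.

DFT_7([x, 0, ...]) = [4, -0.0441-3.7066i, -2.9254+0.3267i, 0.9695+1.9116i, 0.9695-1.9116i, -2.9254-0.3267i, -0.0441+3.7066i]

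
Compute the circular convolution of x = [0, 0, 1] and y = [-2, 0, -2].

(x ⊛ y)[n] = Σ(m=0 to 2) x[m] · y[(n-m) mod 3]

Computing each output sample:
(x ⊛ y)[0] = 0
(x ⊛ y)[1] = -2
(x ⊛ y)[2] = -2

x ⊛ y = [0, -2, -2]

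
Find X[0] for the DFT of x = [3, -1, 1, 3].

X[0] = Σ(n=0 to 3) x[n] · ω_4^0 = Σ x[n]
= (3) + (-1) + (1) + (3)

X[0] = 6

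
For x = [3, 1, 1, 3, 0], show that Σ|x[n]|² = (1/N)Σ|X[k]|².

Time domain:
Σ|x[n]|² = |3|² + |1|² + |1|² + |3|² + |0|² = 20.0000

Frequency domain:
(1/5)Σ|X[k]|² = (1/5)(|8|² + |0.0729+0.2245i|² + |3.4271-2.4899i|² + |3.4271+2.4899i|² + |0.0729-0.2245i|²) = (1/5)·100.0000 = 20.0000

Both sides agree, confirming Parseval's theorem.

Σ|x[n]|² = (1/N)Σ|X[k]|² = 20.0000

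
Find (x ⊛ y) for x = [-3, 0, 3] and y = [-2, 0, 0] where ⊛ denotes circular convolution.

(x ⊛ y)[n] = Σ(m=0 to 2) x[m] · y[(n-m) mod 3]

Computing each output sample:
(x ⊛ y)[0] = 6
(x ⊛ y)[1] = 0
(x ⊛ y)[2] = -6

x ⊛ y = [6, 0, -6]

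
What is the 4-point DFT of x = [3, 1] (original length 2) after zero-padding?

Original 2-point DFT: [4, 2]
Zero-padded 4-point DFT provides frequency interpolation.

DFT_4([x, 0, ...]) = [4, 3-1i, 2, 3+1i]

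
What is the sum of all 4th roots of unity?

Sum of all nth roots of unity equals 0 for n > 1 (geometric series with r ≠ 1).

0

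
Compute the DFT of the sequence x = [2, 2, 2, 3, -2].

X[k] = Σ(n=0 to 4) x[n] · ω_5^(nk)
where ω_5 = e^(-2πi/5)

Computing each X[k]:
X[0] = 7
X[1] = -2.0451-3.2164i
X[2] = 3.5451-3.3022i
X[3] = 3.5451+3.3022i
X[4] = -2.0451+3.2164i

X = [7, -2.0451-3.2164i, 3.5451-3.3022i, 3.5451+3.3022i, -2.0451+3.2164i]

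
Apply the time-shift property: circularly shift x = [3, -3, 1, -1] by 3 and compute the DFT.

Time shift by 3: X_shifted[k] = ω_4^(3k) · X[k]
Shifted x = [-3, 1, -1, 3]

DFT(x[n-3]) = [0, -2+2i, -8, -2-2i]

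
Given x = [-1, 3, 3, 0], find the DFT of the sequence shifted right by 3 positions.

Time shift by 3: X_shifted[k] = ω_4^(3k) · X[k]
Shifted x = [3, 3, 0, -1]

DFT(x[n-3]) = [5, 3-4i, 1, 3+4i]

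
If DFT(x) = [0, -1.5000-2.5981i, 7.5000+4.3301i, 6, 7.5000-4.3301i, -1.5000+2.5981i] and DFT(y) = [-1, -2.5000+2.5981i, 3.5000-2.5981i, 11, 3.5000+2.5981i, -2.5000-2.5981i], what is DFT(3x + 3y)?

By linearity: DFT(3x + 3y) = 3·DFT(x) + 3·DFT(y)
= 3·[0, -1.5000-2.5981i, 7.5000+4.3301i, 6, 7.5000-4.3301i, -1.5000+2.5981i] + 3·[-1, -2.5000+2.5981i, 3.5000-2.5981i, 11, 3.5000+2.5981i, -2.5000-2.5981i]

Computing element-wise:
Z[0] = 3·(0) + 3·(-1) = -3
Z[1] = 3·(-1.5000-2.5981i) + 3·(-2.5000+2.5981i) = -12
Z[2] = 3·(7.5000+4.3301i) + 3·(3.5000-2.5981i) = 33.0000+5.1960i
Z[3] = 3·(6) + 3·(11) = 51
Z[4] = 3·(7.5000-4.3301i) + 3·(3.5000+2.5981i) = 33.0000-5.1960i
Z[5] = 3·(-1.5000+2.5981i) + 3·(-2.5000-2.5981i) = -12

DFT(3x + 3y) = 3·X + 3·Y = [-3, -12, 33.0000+5.1960i, 51, 33.0000-5.1960i, -12]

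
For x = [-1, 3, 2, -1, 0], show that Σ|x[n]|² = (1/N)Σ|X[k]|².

Time domain:
Σ|x[n]|² = |-1|² + |3|² + |2|² + |-1|² + |0|² = 15.0000

Frequency domain:
(1/5)Σ|X[k]|² = (1/5)(|3|² + |-0.8820-4.6165i|² + |-3.1180+1.0898i|² + |-3.1180-1.0898i|² + |-0.8820+4.6165i|²) = (1/5)·75.0000 = 15.0000

Both sides agree, confirming Parseval's theorem.

Σ|x[n]|² = (1/N)Σ|X[k]|² = 15.0000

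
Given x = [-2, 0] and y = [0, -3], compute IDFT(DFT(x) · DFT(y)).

(x ⊛ y)[n] = Σ(m=0 to 1) x[m] · y[(n-m) mod 2]

Computing each output sample:
(x ⊛ y)[0] = 0
(x ⊛ y)[1] = 6

x ⊛ y = [0, 6]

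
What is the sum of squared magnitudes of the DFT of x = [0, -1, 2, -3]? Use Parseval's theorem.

Parseval: Σ|x[n]|² = (1/N)Σ|X[k]|², so Σ|X[k]|² = N·Σ|x[n]|² = 4·14.0000

Σ|X[k]|² = N·Σ|x[n]|² = 4·14.0000 = 56.0000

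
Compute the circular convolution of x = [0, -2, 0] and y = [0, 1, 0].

(x ⊛ y)[n] = Σ(m=0 to 2) x[m] · y[(n-m) mod 3]

Computing each output sample:
(x ⊛ y)[0] = 0
(x ⊛ y)[1] = 0
(x ⊛ y)[2] = -2

x ⊛ y = [0, 0, -2]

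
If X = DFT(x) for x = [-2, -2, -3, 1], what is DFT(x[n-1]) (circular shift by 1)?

Time shift by 1: X_shifted[k] = ω_4^(1k) · X[k]
Shifted x = [1, -2, -2, -3]

DFT(x[n-1]) = [-6, 3-1i, 4, 3+1i]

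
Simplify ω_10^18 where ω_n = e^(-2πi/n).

Since ω_10^10 = 1, powers reduce modulo 10.
18 mod 10 = 8
So ω_10^18 = ω_10^8 = e^(-2πi·8/10)

ω_10^18 = ω_10^8 = 0.3090+0.9511i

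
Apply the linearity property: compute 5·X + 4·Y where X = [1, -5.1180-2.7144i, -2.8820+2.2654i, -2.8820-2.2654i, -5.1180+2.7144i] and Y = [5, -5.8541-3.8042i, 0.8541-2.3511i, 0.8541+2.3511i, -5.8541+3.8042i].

By linearity: DFT(5x + 4y) = 5·DFT(x) + 4·DFT(y)
= 5·[1, -5.1180-2.7144i, -2.8820+2.2654i, -2.8820-2.2654i, -5.1180+2.7144i] + 4·[5, -5.8541-3.8042i, 0.8541-2.3511i, 0.8541+2.3511i, -5.8541+3.8042i]

Computing element-wise:
Z[0] = 5·(1) + 4·(5) = 25
Z[1] = 5·(-5.1180-2.7144i) + 4·(-5.8541-3.8042i) = -49.0064-28.7888i
Z[2] = 5·(-2.8820+2.2654i) + 4·(0.8541-2.3511i) = -10.9936+1.9226i
Z[3] = 5·(-2.8820-2.2654i) + 4·(0.8541+2.3511i) = -10.9936-1.9226i
Z[4] = 5·(-5.1180+2.7144i) + 4·(-5.8541+3.8042i) = -49.0064+28.7888i

DFT(5x + 4y) = 5·X + 4·Y = [25, -49.0064-28.7888i, -10.9936+1.9226i, -10.9936-1.9226i, -49.0064+28.7888i]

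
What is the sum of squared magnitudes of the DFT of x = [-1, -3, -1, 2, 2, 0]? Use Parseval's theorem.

Parseval: Σ|x[n]|² = (1/N)Σ|X[k]|², so Σ|X[k]|² = N·Σ|x[n]|² = 6·19.0000

Σ|X[k]|² = N·Σ|x[n]|² = 6·19.0000 = 114.0000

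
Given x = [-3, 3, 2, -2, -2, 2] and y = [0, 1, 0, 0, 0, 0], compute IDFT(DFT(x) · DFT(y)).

(x ⊛ y)[n] = Σ(m=0 to 5) x[m] · y[(n-m) mod 6]

Computing each output sample:
(x ⊛ y)[0] = 2
(x ⊛ y)[1] = -3
(x ⊛ y)[2] = 3
(x ⊛ y)[3] = 2
(x ⊛ y)[4] = -2
(x ⊛ y)[5] = -2

x ⊛ y = [2, -3, 3, 2, -2, -2]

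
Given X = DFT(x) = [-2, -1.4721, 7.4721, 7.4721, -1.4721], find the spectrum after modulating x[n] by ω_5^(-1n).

Modulation property: DFT(ω_5^(-1n)·x[n]) = X[(k-1) mod 5], so circularly shift X by 1 positions.

X[k-1] = [-1.4721, -2, -1.4721, 7.4721, 7.4721]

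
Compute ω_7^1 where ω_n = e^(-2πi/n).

ω_7^1 = e^(-2πi·1/7)
= cos(-2π·1/7) + i·sin(-2π·1/7)
= cos(-2π/7) + i·sin(-2π/7)

ω_7^1 = cos(-2π/7) + i·sin(-2π/7) = 0.6235-0.7818i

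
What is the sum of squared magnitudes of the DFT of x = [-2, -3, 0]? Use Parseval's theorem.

Parseval: Σ|x[n]|² = (1/N)Σ|X[k]|², so Σ|X[k]|² = N·Σ|x[n]|² = 3·13.0000

Σ|X[k]|² = N·Σ|x[n]|² = 3·13.0000 = 39.0000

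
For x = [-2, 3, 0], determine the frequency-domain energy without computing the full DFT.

Parseval: Σ|x[n]|² = (1/N)Σ|X[k]|², so Σ|X[k]|² = N·Σ|x[n]|² = 3·13.0000

Σ|X[k]|² = N·Σ|x[n]|² = 3·13.0000 = 39.0000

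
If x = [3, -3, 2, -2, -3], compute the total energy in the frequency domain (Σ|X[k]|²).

Parseval: Σ|x[n]|² = (1/N)Σ|X[k]|², so Σ|X[k]|² = N·Σ|x[n]|² = 5·35.0000

Σ|X[k]|² = N·Σ|x[n]|² = 5·35.0000 = 175.0000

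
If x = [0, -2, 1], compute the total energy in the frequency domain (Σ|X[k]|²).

Parseval: Σ|x[n]|² = (1/N)Σ|X[k]|², so Σ|X[k]|² = N·Σ|x[n]|² = 3·5.0000

Σ|X[k]|² = N·Σ|x[n]|² = 3·5.0000 = 15.0000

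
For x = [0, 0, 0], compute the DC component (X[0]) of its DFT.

X[0] = Σ(n=0 to 2) x[n] · ω_3^0 = Σ x[n]
= (0) + (0) + (0)

X[0] = 0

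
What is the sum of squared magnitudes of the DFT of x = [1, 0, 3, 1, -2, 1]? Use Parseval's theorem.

Parseval: Σ|x[n]|² = (1/N)Σ|X[k]|², so Σ|X[k]|² = N·Σ|x[n]|² = 6·16.0000

Σ|X[k]|² = N·Σ|x[n]|² = 6·16.0000 = 96.0000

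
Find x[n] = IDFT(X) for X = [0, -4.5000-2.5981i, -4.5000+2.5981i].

x[n] = (1/3) Σ(k=0 to 2) X[k] · e^(2πikn/3)

Computing each x[n]:
x[0] = -3
x[1] = 3
x[2] = 0

x = [-3, 3, 0]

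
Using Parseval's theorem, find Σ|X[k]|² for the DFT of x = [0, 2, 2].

Parseval: Σ|x[n]|² = (1/N)Σ|X[k]|², so Σ|X[k]|² = N·Σ|x[n]|² = 3·8.0000

Σ|X[k]|² = N·Σ|x[n]|² = 3·8.0000 = 24.0000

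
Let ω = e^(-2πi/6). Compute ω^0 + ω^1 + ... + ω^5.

Sum of all nth roots of unity equals 0 for n > 1 (geometric series with r ≠ 1).

0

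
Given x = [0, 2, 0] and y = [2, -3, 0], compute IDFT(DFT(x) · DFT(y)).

(x ⊛ y)[n] = Σ(m=0 to 2) x[m] · y[(n-m) mod 3]

Computing each output sample:
(x ⊛ y)[0] = 0
(x ⊛ y)[1] = 4
(x ⊛ y)[2] = -6

x ⊛ y = [0, 4, -6]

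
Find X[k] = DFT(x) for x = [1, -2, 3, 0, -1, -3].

X[k] = Σ(n=0 to 5) x[n] · ω_6^(nk)
where ω_6 = e^(-2πi/6)

Computing each X[k]:
X[0] = -2
X[1] = -2.5000-4.3301i
X[2] = 2.5000+2.5981i
X[3] = 8
X[4] = 2.5000-2.5981i
X[5] = -2.5000+4.3301i

X = [-2, -2.5000-4.3301i, 2.5000+2.5981i, 8, 2.5000-2.5981i, -2.5000+4.3301i]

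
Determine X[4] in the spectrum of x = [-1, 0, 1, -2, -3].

X[4] = Σ(n=0 to 4) x[n] · ω_5^(4n) where ω_5 = e^(-2πi/5)
= (-1)·ω_5^0 + (0)·ω_5^4 + (1)·ω_5^8 + (-2)·ω_5^12 + (-3)·ω_5^16

X[4] = -1.1180+4.6165i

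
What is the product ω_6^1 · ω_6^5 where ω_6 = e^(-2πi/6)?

The primitive 6th roots of unity are ω_6^k for k coprime to 6: k ∈ {1, 5}
Their product equals the constant term of the cyclotomic polynomial Φ_6(x) up to sign.
For n ≥ 3, the product of all primitive nth roots of unity is 1. (For n=1 it is 1; for n=2 it is -1.)

1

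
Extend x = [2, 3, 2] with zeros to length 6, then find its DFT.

Original 3-point DFT: [7, -0.5000-0.8660i, -0.5000+0.8660i]
Zero-padded 6-point DFT provides frequency interpolation.

DFT_6([x, 0, ...]) = [7, 2.5000-4.3301i, -0.5000-0.8660i, 1, -0.5000+0.8660i, 2.5000+4.3301i]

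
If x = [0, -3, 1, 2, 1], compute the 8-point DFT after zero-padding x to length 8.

Original 5-point DFT: [1, -3.0451+4.3920i, 2.5451+1.4001i, 2.5451-1.4001i, -3.0451-4.3920i]
Zero-padded 8-point DFT provides frequency interpolation.

DFT_8([x, 0, ...]) = [1, -4.5355-0.2929i, 5i, 2.5355+1.7071i, 3, 2.5355-1.7071i, -5i, -4.5355+0.2929i]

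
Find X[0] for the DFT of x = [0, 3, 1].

X[0] = Σ(n=0 to 2) x[n] · ω_3^0 = Σ x[n]
= (0) + (3) + (1)

X[0] = 4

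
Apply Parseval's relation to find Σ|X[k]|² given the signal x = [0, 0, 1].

Parseval: Σ|x[n]|² = (1/N)Σ|X[k]|², so Σ|X[k]|² = N·Σ|x[n]|² = 3·1.0000

Σ|X[k]|² = N·Σ|x[n]|² = 3·1.0000 = 3.0000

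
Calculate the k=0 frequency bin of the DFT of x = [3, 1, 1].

X[0] = Σ(n=0 to 2) x[n] · ω_3^0 = Σ x[n]
= (3) + (1) + (1)

X[0] = 5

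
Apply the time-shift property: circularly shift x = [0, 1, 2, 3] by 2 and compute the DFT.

Time shift by 2: X_shifted[k] = ω_4^(2k) · X[k]
Shifted x = [2, 3, 0, 1]

DFT(x[n-2]) = [6, 2-2i, -2, 2+2i]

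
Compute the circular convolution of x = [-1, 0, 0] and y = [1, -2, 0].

(x ⊛ y)[n] = Σ(m=0 to 2) x[m] · y[(n-m) mod 3]

Computing each output sample:
(x ⊛ y)[0] = -1
(x ⊛ y)[1] = 2
(x ⊛ y)[2] = 0

x ⊛ y = [-1, 2, 0]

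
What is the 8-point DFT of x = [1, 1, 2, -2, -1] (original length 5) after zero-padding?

Original 5-point DFT: [1, 1.0000-4.2533i, 1.0000+2.6287i, 1.0000-2.6287i, 1.0000+4.2533i]
Zero-padded 8-point DFT provides frequency interpolation.

DFT_8([x, 0, ...]) = [1, 4.1213-1.2929i, -2-3i, -0.1213+2.7071i, 3, -0.1213-2.7071i, -2+3i, 4.1213+1.2929i]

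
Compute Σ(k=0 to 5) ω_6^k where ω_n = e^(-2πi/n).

Sum of all nth roots of unity equals 0 for n > 1 (geometric series with r ≠ 1).

0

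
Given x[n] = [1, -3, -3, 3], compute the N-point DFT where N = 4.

X[k] = Σ(n=0 to 3) x[n] · ω_4^(nk)
where ω_4 = e^(-2πi/4)

Computing each X[k]:
X[0] = -2
X[1] = 4+6i
X[2] = -2
X[3] = 4-6i

X = [-2, 4+6i, -2, 4-6i]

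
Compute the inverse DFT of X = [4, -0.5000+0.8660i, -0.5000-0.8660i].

x[n] = (1/3) Σ(k=0 to 2) X[k] · e^(2πikn/3)

Computing each x[n]:
x[0] = 1
x[1] = 1
x[2] = 2

x = [1, 1, 2]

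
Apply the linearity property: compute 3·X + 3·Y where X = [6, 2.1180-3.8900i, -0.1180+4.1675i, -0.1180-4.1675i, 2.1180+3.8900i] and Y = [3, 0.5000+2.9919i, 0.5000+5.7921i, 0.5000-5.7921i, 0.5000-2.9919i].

By linearity: DFT(3x + 3y) = 3·DFT(x) + 3·DFT(y)
= 3·[6, 2.1180-3.8900i, -0.1180+4.1675i, -0.1180-4.1675i, 2.1180+3.8900i] + 3·[3, 0.5000+2.9919i, 0.5000+5.7921i, 0.5000-5.7921i, 0.5000-2.9919i]

Computing element-wise:
Z[0] = 3·(6) + 3·(3) = 27
Z[1] = 3·(2.1180-3.8900i) + 3·(0.5000+2.9919i) = 7.8540-2.6943i
Z[2] = 3·(-0.1180+4.1675i) + 3·(0.5000+5.7921i) = 1.1460+29.8788i
Z[3] = 3·(-0.1180-4.1675i) + 3·(0.5000-5.7921i) = 1.1460-29.8788i
Z[4] = 3·(2.1180+3.8900i) + 3·(0.5000-2.9919i) = 7.8540+2.6943i

DFT(3x + 3y) = 3·X + 3·Y = [27, 7.8540-2.6943i, 1.1460+29.8788i, 1.1460-29.8788i, 7.8540+2.6943i]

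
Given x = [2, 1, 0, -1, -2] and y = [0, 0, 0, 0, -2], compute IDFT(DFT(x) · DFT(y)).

(x ⊛ y)[n] = Σ(m=0 to 4) x[m] · y[(n-m) mod 5]

Computing each output sample:
(x ⊛ y)[0] = -2
(x ⊛ y)[1] = 0
(x ⊛ y)[2] = 2
(x ⊛ y)[3] = 4
(x ⊛ y)[4] = -4

x ⊛ y = [-2, 0, 2, 4, -4]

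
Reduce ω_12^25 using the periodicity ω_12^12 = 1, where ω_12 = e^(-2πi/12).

Since ω_12^12 = 1, powers reduce modulo 12.
25 mod 12 = 1
So ω_12^25 = ω_12^1 = e^(-2πi·1/12)

ω_12^25 = ω_12^1 = 0.8660-0.5000i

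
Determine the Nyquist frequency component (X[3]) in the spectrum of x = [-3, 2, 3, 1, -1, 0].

X[3] = Σ(n=0 to 5) x[n] · ω_6^(3n) where ω_6 = e^(-2πi/6)
= (-3)·ω_6^0 + (2)·ω_6^3 + (3)·ω_6^6 + (1)·ω_6^9 + (-1)·ω_6^12 + (0)·ω_6^15

X[3] = -4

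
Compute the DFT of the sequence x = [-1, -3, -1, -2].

X[k] = Σ(n=0 to 3) x[n] · ω_4^(nk)
where ω_4 = e^(-2πi/4)

Computing each X[k]:
X[0] = -7
X[1] = 1i
X[2] = 3
X[3] = -1i

X = [-7, 1i, 3, -1i]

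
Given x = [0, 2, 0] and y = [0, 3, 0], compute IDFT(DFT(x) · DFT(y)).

(x ⊛ y)[n] = Σ(m=0 to 2) x[m] · y[(n-m) mod 3]

Computing each output sample:
(x ⊛ y)[0] = 0
(x ⊛ y)[1] = 0
(x ⊛ y)[2] = 6

x ⊛ y = [0, 0, 6]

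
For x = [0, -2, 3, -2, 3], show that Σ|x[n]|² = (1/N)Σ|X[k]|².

Time domain:
Σ|x[n]|² = |0|² + |-2|² + |3|² + |-2|² + |3|² = 26.0000

Frequency domain:
(1/5)Σ|X[k]|² = (1/5)(|2|² + |-0.5000+1.8164i|² + |-0.5000+7.6942i|² + |-0.5000-7.6942i|² + |-0.5000-1.8164i|²) = (1/5)·130.0000 = 26.0000

Both sides agree, confirming Parseval's theorem.

Σ|x[n]|² = (1/N)Σ|X[k]|² = 26.0000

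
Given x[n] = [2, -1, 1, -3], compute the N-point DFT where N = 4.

X[k] = Σ(n=0 to 3) x[n] · ω_4^(nk)
where ω_4 = e^(-2πi/4)

Computing each X[k]:
X[0] = -1
X[1] = 1-2i
X[2] = 7
X[3] = 1+2i

X = [-1, 1-2i, 7, 1+2i]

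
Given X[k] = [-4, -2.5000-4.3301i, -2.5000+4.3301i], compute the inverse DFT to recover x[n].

x[n] = (1/3) Σ(k=0 to 2) X[k] · e^(2πikn/3)

Computing each x[n]:
x[0] = -3
x[1] = 2
x[2] = -3

x = [-3, 2, -3]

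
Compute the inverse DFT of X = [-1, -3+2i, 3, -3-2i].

x[n] = (1/4) Σ(k=0 to 3) X[k] · e^(2πikn/4)

Computing each x[n]:
x[0] = -1
x[1] = -2
x[2] = 2
x[3] = 0

x = [-1, -2, 2, 0]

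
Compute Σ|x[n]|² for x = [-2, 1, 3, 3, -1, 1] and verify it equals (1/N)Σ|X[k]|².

Time domain:
Σ|x[n]|² = |-2|² + |1|² + |3|² + |3|² + |-1|² + |1|² = 25.0000

Frequency domain:
(1/6)Σ|X[k]|² = (1/6)(|5|² + |-5.0000-3.4641i|² + |-1.0000+3.4641i|² + |-5|² + |-1.0000-3.4641i|² + |-5.0000+3.4641i|²) = (1/6)·150.0000 = 25.0000

Both sides agree, confirming Parseval's theorem.

Σ|x[n]|² = (1/N)Σ|X[k]|² = 25.0000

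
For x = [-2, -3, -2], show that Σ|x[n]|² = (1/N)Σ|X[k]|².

Time domain:
Σ|x[n]|² = |-2|² + |-3|² + |-2|² = 17.0000

Frequency domain:
(1/3)Σ|X[k]|² = (1/3)(|-7|² + |0.5000+0.8660i|² + |0.5000-0.8660i|²) = (1/3)·51.0000 = 17.0000

Both sides agree, confirming Parseval's theorem.

Σ|x[n]|² = (1/N)Σ|X[k]|² = 17.0000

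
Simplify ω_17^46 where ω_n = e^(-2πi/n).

Since ω_17^17 = 1, powers reduce modulo 17.
46 mod 17 = 12
So ω_17^46 = ω_17^12 = e^(-2πi·12/17)

ω_17^46 = ω_17^12 = -0.2737+0.9618i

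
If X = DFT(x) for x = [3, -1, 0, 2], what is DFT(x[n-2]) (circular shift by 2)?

Time shift by 2: X_shifted[k] = ω_4^(2k) · X[k]
Shifted x = [0, 2, 3, -1]

DFT(x[n-2]) = [4, -3-3i, 2, -3+3i]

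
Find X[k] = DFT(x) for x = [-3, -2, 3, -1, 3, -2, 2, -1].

X[k] = Σ(n=0 to 7) x[n] · ω_8^(nk)
where ω_8 = e^(-2πi/8)

Computing each X[k]:
X[0] = -1
X[1] = -6-1i
X[2] = -5+2i
X[3] = -6+1i
X[4] = 11
X[5] = -6-1i
X[6] = -5-2i
X[7] = -6+1i

X = [-1, -6-1i, -5+2i, -6+1i, 11, -6-1i, -5-2i, -6+1i]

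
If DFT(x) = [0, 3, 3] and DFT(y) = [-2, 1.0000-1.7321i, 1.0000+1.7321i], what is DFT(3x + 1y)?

By linearity: DFT(3x + 1y) = 3·DFT(x) + 1·DFT(y)
= 3·[0, 3, 3] + 1·[-2, 1.0000-1.7321i, 1.0000+1.7321i]

Computing element-wise:
Z[0] = 3·(0) + 1·(-2) = -2
Z[1] = 3·(3) + 1·(1.0000-1.7321i) = 10.0000-1.7321i
Z[2] = 3·(3) + 1·(1.0000+1.7321i) = 10.0000+1.7321i

DFT(3x + 1y) = 3·X + 1·Y = [-2, 10.0000-1.7321i, 10.0000+1.7321i]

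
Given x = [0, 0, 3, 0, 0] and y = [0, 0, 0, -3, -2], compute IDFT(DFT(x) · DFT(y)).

(x ⊛ y)[n] = Σ(m=0 to 4) x[m] · y[(n-m) mod 5]

Computing each output sample:
(x ⊛ y)[0] = -9
(x ⊛ y)[1] = -6
(x ⊛ y)[2] = 0
(x ⊛ y)[3] = 0
(x ⊛ y)[4] = 0

x ⊛ y = [-9, -6, 0, 0, 0]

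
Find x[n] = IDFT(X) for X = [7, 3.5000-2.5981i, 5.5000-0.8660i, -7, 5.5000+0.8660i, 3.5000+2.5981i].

x[n] = (1/6) Σ(k=0 to 5) X[k] · e^(2πikn/6)

Computing each x[n]:
x[0] = 3
x[1] = 3
x[2] = -1
x[3] = 3
x[4] = -2
x[5] = 1

x = [3, 3, -1, 3, -2, 1]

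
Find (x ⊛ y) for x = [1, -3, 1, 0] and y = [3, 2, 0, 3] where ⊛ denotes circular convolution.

(x ⊛ y)[n] = Σ(m=0 to 3) x[m] · y[(n-m) mod 4]

Computing each output sample:
(x ⊛ y)[0] = -6
(x ⊛ y)[1] = -4
(x ⊛ y)[2] = -3
(x ⊛ y)[3] = 5

x ⊛ y = [-6, -4, -3, 5]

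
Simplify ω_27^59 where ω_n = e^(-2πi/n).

Since ω_27^27 = 1, powers reduce modulo 27.
59 mod 27 = 5
So ω_27^59 = ω_27^5 = e^(-2πi·5/27)

ω_27^59 = ω_27^5 = 0.3961-0.9182i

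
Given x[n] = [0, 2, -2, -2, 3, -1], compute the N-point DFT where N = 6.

X[k] = Σ(n=0 to 5) x[n] · ω_6^(nk)
where ω_6 = e^(-2πi/6)

Computing each X[k]:
X[0] = 0
X[1] = 2.0000+1.7321i
X[2] = -3.0000-6.9282i
X[3] = 2
X[4] = -3.0000+6.9282i
X[5] = 2.0000-1.7321i

X = [0, 2.0000+1.7321i, -3.0000-6.9282i, 2, -3.0000+6.9282i, 2.0000-1.7321i]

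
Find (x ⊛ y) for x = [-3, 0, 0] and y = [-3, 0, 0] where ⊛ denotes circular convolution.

(x ⊛ y)[n] = Σ(m=0 to 2) x[m] · y[(n-m) mod 3]

Computing each output sample:
(x ⊛ y)[0] = 9
(x ⊛ y)[1] = 0
(x ⊛ y)[2] = 0

x ⊛ y = [9, 0, 0]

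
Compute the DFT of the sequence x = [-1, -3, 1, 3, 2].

X[k] = Σ(n=0 to 4) x[n] · ω_5^(nk)
where ω_5 = e^(-2πi/5)

Computing each X[k]:
X[0] = 2
X[1] = -4.5451+5.9309i
X[2] = 1.0451+1.0368i
X[3] = 1.0451-1.0368i
X[4] = -4.5451-5.9309i

X = [2, -4.5451+5.9309i, 1.0451+1.0368i, 1.0451-1.0368i, -4.5451-5.9309i]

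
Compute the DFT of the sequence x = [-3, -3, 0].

X[k] = Σ(n=0 to 2) x[n] · ω_3^(nk)
where ω_3 = e^(-2πi/3)

Computing each X[k]:
X[0] = -6
X[1] = -1.5000+2.5981i
X[2] = -1.5000-2.5981i

X = [-6, -1.5000+2.5981i, -1.5000-2.5981i]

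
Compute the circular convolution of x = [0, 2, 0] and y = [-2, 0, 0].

(x ⊛ y)[n] = Σ(m=0 to 2) x[m] · y[(n-m) mod 3]

Computing each output sample:
(x ⊛ y)[0] = 0
(x ⊛ y)[1] = -4
(x ⊛ y)[2] = 0

x ⊛ y = [0, -4, 0]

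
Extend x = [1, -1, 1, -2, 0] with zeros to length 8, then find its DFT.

Original 5-point DFT: [-1, 1.5000-0.8123i, 1.5000+3.4410i, 1.5000-3.4410i, 1.5000+0.8123i]
Zero-padded 8-point DFT provides frequency interpolation.

DFT_8([x, 0, ...]) = [-1, 1.7071+1.1213i, -1i, 0.2929+3.1213i, 5, 0.2929-3.1213i, 1i, 1.7071-1.1213i]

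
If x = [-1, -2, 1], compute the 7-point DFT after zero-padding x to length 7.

Original 3-point DFT: [-2, -0.5000+2.5981i, -0.5000-2.5981i]
Zero-padded 7-point DFT provides frequency interpolation.

DFT_7([x, 0, ...]) = [-2, -2.4695+0.5887i, -1.4559+2.3837i, 1.4254+1.6496i, 1.4254-1.6496i, -1.4559-2.3837i, -2.4695-0.5887i]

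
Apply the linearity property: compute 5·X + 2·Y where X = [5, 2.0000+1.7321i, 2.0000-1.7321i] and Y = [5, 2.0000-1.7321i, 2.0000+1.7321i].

By linearity: DFT(5x + 2y) = 5·DFT(x) + 2·DFT(y)
= 5·[5, 2.0000+1.7321i, 2.0000-1.7321i] + 2·[5, 2.0000-1.7321i, 2.0000+1.7321i]

Computing element-wise:
Z[0] = 5·(5) + 2·(5) = 35
Z[1] = 5·(2.0000+1.7321i) + 2·(2.0000-1.7321i) = 14.0000+5.1963i
Z[2] = 5·(2.0000-1.7321i) + 2·(2.0000+1.7321i) = 14.0000-5.1963i

DFT(5x + 2y) = 5·X + 2·Y = [35, 14.0000+5.1963i, 14.0000-5.1963i]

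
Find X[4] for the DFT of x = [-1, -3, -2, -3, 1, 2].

X[4] = Σ(n=0 to 5) x[n] · ω_6^(4n) where ω_6 = e^(-2πi/6)
= (-1)·ω_6^0 + (-3)·ω_6^4 + (-2)·ω_6^8 + (-3)·ω_6^12 + (1)·ω_6^16 + (2)·ω_6^20

X[4] = -3.0000-1.7321i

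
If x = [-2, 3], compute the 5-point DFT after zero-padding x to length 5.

Original 2-point DFT: [1, -5]
Zero-padded 5-point DFT provides frequency interpolation.

DFT_5([x, 0, ...]) = [1, -1.0729-2.8532i, -4.4271-1.7634i, -4.4271+1.7634i, -1.0729+2.8532i]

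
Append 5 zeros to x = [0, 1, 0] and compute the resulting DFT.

Original 3-point DFT: [1, -0.5000-0.8660i, -0.5000+0.8660i]
Zero-padded 8-point DFT provides frequency interpolation.

DFT_8([x, 0, ...]) = [1, 0.7071-0.7071i, -1i, -0.7071-0.7071i, -1, -0.7071+0.7071i, 1i, 0.7071+0.7071i]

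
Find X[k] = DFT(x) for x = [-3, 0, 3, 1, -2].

X[k] = Σ(n=0 to 4) x[n] · ω_5^(nk)
where ω_5 = e^(-2πi/5)

Computing each X[k]:
X[0] = -1
X[1] = -6.8541-3.0777i
X[2] = -0.1459+0.7265i
X[3] = -0.1459-0.7265i
X[4] = -6.8541+3.0777i

X = [-1, -6.8541-3.0777i, -0.1459+0.7265i, -0.1459-0.7265i, -6.8541+3.0777i]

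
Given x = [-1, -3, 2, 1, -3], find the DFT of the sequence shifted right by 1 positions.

Time shift by 1: X_shifted[k] = ω_5^(1k) · X[k]
Shifted x = [-3, -1, -3, 2, 1]

DFT(x[n-1]) = [-4, -2.1910+4.8410i, -3.3090-3.5797i, -3.3090+3.5797i, -2.1910-4.8410i]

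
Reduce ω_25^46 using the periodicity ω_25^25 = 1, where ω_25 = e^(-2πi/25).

Since ω_25^25 = 1, powers reduce modulo 25.
46 mod 25 = 21
So ω_25^46 = ω_25^21 = e^(-2πi·21/25)

ω_25^46 = ω_25^21 = 0.5358+0.8443i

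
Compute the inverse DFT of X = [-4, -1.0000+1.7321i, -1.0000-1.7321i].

x[n] = (1/3) Σ(k=0 to 2) X[k] · e^(2πikn/3)

Computing each x[n]:
x[0] = -2
x[1] = -2
x[2] = 0

x = [-2, -2, 0]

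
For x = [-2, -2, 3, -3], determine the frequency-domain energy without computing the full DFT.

Parseval: Σ|x[n]|² = (1/N)Σ|X[k]|², so Σ|X[k]|² = N·Σ|x[n]|² = 4·26.0000

Σ|X[k]|² = N·Σ|x[n]|² = 4·26.0000 = 104.0000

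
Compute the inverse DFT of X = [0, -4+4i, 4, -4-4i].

x[n] = (1/4) Σ(k=0 to 3) X[k] · e^(2πikn/4)

Computing each x[n]:
x[0] = -1
x[1] = -3
x[2] = 3
x[3] = 1

x = [-1, -3, 3, 1]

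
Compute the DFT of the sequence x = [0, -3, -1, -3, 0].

X[k] = Σ(n=0 to 4) x[n] · ω_5^(nk)
where ω_5 = e^(-2πi/5)

Computing each X[k]:
X[0] = -7
X[1] = 2.3090+1.6776i
X[2] = 1.1910+3.6655i
X[3] = 1.1910-3.6655i
X[4] = 2.3090-1.6776i

X = [-7, 2.3090+1.6776i, 1.1910+3.6655i, 1.1910-3.6655i, 2.3090-1.6776i]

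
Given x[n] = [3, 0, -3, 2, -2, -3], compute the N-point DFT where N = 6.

X[k] = Σ(n=0 to 5) x[n] · ω_6^(nk)
where ω_6 = e^(-2πi/6)

Computing each X[k]:
X[0] = -3
X[1] = 2.0000-1.7321i
X[2] = 9.0000-3.4641i
X[3] = -1
X[4] = 9.0000+3.4641i
X[5] = 2.0000+1.7321i

X = [-3, 2.0000-1.7321i, 9.0000-3.4641i, -1, 9.0000+3.4641i, 2.0000+1.7321i]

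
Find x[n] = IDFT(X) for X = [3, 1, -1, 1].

x[n] = (1/4) Σ(k=0 to 3) X[k] · e^(2πikn/4)

Computing each x[n]:
x[0] = 1
x[1] = 1
x[2] = 0
x[3] = 1

x = [1, 1, 0, 1]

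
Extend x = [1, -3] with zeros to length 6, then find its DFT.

Original 2-point DFT: [-2, 4]
Zero-padded 6-point DFT provides frequency interpolation.

DFT_6([x, 0, ...]) = [-2, -0.5000+2.5981i, 2.5000+2.5981i, 4, 2.5000-2.5981i, -0.5000-2.5981i]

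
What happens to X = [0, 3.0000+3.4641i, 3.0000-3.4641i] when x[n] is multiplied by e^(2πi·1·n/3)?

Modulation property: DFT(ω_3^(-1n)·x[n]) = X[(k-1) mod 3], so circularly shift X by 1 positions.

X[k-1] = [3.0000-3.4641i, 0, 3.0000+3.4641i]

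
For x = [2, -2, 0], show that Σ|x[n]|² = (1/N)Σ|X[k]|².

Time domain:
Σ|x[n]|² = |2|² + |-2|² + |0|² = 8.0000

Frequency domain:
(1/3)Σ|X[k]|² = (1/3)(|0|² + |3.0000+1.7321i|² + |3.0000-1.7321i|²) = (1/3)·24.0000 = 8.0000

Both sides agree, confirming Parseval's theorem.

Σ|x[n]|² = (1/N)Σ|X[k]|² = 8.0000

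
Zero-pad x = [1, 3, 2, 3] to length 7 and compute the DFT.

Original 4-point DFT: [9, -1, -3, -1]
Zero-padded 7-point DFT provides frequency interpolation.

DFT_7([x, 0, ...]) = [9, -0.2775-5.5970i, 0.4010+0.2885i, -1.1235-2.6628i, -1.1235+2.6628i, 0.4010-0.2885i, -0.2775+5.5970i]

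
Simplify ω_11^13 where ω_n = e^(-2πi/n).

Since ω_11^11 = 1, powers reduce modulo 11.
13 mod 11 = 2
So ω_11^13 = ω_11^2 = e^(-2πi·2/11)

ω_11^13 = ω_11^2 = 0.4154-0.9096i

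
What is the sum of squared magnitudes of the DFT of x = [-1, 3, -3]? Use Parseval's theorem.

Parseval: Σ|x[n]|² = (1/N)Σ|X[k]|², so Σ|X[k]|² = N·Σ|x[n]|² = 3·19.0000

Σ|X[k]|² = N·Σ|x[n]|² = 3·19.0000 = 57.0000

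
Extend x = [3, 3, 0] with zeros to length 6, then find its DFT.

Original 3-point DFT: [6, 1.5000-2.5981i, 1.5000+2.5981i]
Zero-padded 6-point DFT provides frequency interpolation.

DFT_6([x, 0, ...]) = [6, 4.5000-2.5981i, 1.5000-2.5981i, 0, 1.5000+2.5981i, 4.5000+2.5981i]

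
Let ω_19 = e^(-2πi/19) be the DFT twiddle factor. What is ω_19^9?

ω_19^9 = e^(-2πi·9/19)
= cos(-2π·9/19) + i·sin(-2π·9/19)
= cos(-18π/19) + i·sin(-18π/19)

ω_19^9 = cos(-18π/19) + i·sin(-18π/19) = -0.9864-0.1646i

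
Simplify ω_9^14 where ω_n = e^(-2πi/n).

Since ω_9^9 = 1, powers reduce modulo 9.
14 mod 9 = 5
So ω_9^14 = ω_9^5 = e^(-2πi·5/9)

ω_9^14 = ω_9^5 = -0.9397+0.3420i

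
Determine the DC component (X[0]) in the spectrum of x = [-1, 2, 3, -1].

X[0] = Σ(n=0 to 3) x[n] · ω_4^0 = Σ x[n]
= (-1) + (2) + (3) + (-1)

X[0] = 3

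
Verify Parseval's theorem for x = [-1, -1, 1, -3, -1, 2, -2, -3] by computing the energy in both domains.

Time domain:
Σ|x[n]|² = |-1|² + |-1|² + |1|² + |-3|² + |-1|² + |2|² + |-2|² + |-3|² = 30.0000

Frequency domain:
(1/8)Σ|X[k]|² = (1/8)(|-8|² + |-2.1213-0.8787i|² + |-1-7i|² + |2.1213+5.1213i|² + |2|² + |2.1213-5.1213i|² + |-1+7i|² + |-2.1213+0.8787i|²) = (1/8)·240.0000 = 30.0000

Both sides agree, confirming Parseval's theorem.

Σ|x[n]|² = (1/N)Σ|X[k]|² = 30.0000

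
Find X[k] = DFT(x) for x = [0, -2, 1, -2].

X[k] = Σ(n=0 to 3) x[n] · ω_4^(nk)
where ω_4 = e^(-2πi/4)

Computing each X[k]:
X[0] = -3
X[1] = -1
X[2] = 5
X[3] = -1

X = [-3, -1, 5, -1]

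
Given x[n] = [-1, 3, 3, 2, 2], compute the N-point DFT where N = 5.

X[k] = Σ(n=0 to 4) x[n] · ω_5^(nk)
where ω_5 = e^(-2πi/5)

Computing each X[k]:
X[0] = 9
X[1] = -3.5000-1.5388i
X[2] = -3.5000+0.3633i
X[3] = -3.5000-0.3633i
X[4] = -3.5000+1.5388i

X = [9, -3.5000-1.5388i, -3.5000+0.3633i, -3.5000-0.3633i, -3.5000+1.5388i]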